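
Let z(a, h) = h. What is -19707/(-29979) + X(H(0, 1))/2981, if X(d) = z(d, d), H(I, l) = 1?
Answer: 19592182/29789133 ≈ 0.65770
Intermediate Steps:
X(d) = d
-19707/(-29979) + X(H(0, 1))/2981 = -19707/(-29979) + 1/2981 = -19707*(-1/29979) + 1*(1/2981) = 6569/9993 + 1/2981 = 19592182/29789133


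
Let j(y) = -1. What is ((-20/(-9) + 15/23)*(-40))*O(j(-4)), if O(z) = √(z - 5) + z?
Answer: 23800/207 - 23800*I*√6/207 ≈ 114.98 - 281.63*I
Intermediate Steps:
O(z) = z + √(-5 + z) (O(z) = √(-5 + z) + z = z + √(-5 + z))
((-20/(-9) + 15/23)*(-40))*O(j(-4)) = ((-20/(-9) + 15/23)*(-40))*(-1 + √(-5 - 1)) = ((-20*(-⅑) + 15*(1/23))*(-40))*(-1 + √(-6)) = ((20/9 + 15/23)*(-40))*(-1 + I*√6) = ((595/207)*(-40))*(-1 + I*√6) = -23800*(-1 + I*√6)/207 = 23800/207 - 23800*I*√6/207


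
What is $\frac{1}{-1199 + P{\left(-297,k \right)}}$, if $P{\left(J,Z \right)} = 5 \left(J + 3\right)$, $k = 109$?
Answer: $- \frac{1}{2669} \approx -0.00037467$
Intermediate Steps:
$P{\left(J,Z \right)} = 15 + 5 J$ ($P{\left(J,Z \right)} = 5 \left(3 + J\right) = 15 + 5 J$)
$\frac{1}{-1199 + P{\left(-297,k \right)}} = \frac{1}{-1199 + \left(15 + 5 \left(-297\right)\right)} = \frac{1}{-1199 + \left(15 - 1485\right)} = \frac{1}{-1199 - 1470} = \frac{1}{-2669} = - \frac{1}{2669}$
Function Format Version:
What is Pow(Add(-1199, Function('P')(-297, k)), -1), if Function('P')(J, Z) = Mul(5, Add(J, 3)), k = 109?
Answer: Rational(-1, 2669) ≈ -0.00037467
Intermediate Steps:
Function('P')(J, Z) = Add(15, Mul(5, J)) (Function('P')(J, Z) = Mul(5, Add(3, J)) = Add(15, Mul(5, J)))
Pow(Add(-1199, Function('P')(-297, k)), -1) = Pow(Add(-1199, Add(15, Mul(5, -297))), -1) = Pow(Add(-1199, Add(15, -1485)), -1) = Pow(Add(-1199, -1470), -1) = Pow(-2669, -1) = Rational(-1, 2669)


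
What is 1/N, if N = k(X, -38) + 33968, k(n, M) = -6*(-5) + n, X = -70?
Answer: 1/33928 ≈ 2.9474e-5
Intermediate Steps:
k(n, M) = 30 + n
N = 33928 (N = (30 - 70) + 33968 = -40 + 33968 = 33928)
1/N = 1/33928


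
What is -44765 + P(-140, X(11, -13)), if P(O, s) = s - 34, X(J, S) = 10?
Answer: -44789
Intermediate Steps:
P(O, s) = -34 + s
-44765 + P(-140, X(11, -13)) = -44765 + (-34 + 10) = -44765 - 24 = -44789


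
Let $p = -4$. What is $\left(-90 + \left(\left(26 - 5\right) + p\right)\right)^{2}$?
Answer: $5329$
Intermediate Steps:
$\left(-90 + \left(\left(26 - 5\right) + p\right)\right)^{2} = \left(-90 + \left(\left(26 - 5\right) - 4\right)\right)^{2} = \left(-90 + \left(21 - 4\right)\right)^{2} = \left(-90 + 17\right)^{2} = \left(-73\right)^{2} = 5329$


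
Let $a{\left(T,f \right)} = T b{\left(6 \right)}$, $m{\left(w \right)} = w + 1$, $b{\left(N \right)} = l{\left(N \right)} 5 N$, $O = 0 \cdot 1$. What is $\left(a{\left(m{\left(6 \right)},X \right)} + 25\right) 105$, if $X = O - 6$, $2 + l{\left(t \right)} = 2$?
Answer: $2625$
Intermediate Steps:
$O = 0$
$l{\left(t \right)} = 0$ ($l{\left(t \right)} = -2 + 2 = 0$)
$b{\left(N \right)} = 0$ ($b{\left(N \right)} = 0 \cdot 5 N = 0 N = 0$)
$m{\left(w \right)} = 1 + w$
$X = -6$ ($X = 0 - 6 = -6$)
$a{\left(T,f \right)} = 0$ ($a{\left(T,f \right)} = T 0 = 0$)
$\left(a{\left(m{\left(6 \right)},X \right)} + 25\right) 105 = \left(0 + 25\right) 105 = 25 \cdot 105 = 2625$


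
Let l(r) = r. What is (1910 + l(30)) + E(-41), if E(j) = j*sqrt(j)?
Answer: 1940 - 41*I*sqrt(41) ≈ 1940.0 - 262.53*I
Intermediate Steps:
E(j) = j**(3/2)
(1910 + l(30)) + E(-41) = (1910 + 30) + (-41)**(3/2) = 1940 - 41*I*sqrt(41)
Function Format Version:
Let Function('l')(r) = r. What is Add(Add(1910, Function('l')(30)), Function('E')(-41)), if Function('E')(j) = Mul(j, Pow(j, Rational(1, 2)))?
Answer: Add(1940, Mul(-41, I, Pow(41, Rational(1, 2)))) ≈ Add(1940.0, Mul(-262.53, I))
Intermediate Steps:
Function('E')(j) = Pow(j, Rational(3, 2))
Add(Add(1910, Function('l')(30)), Function('E')(-41)) = Add(Add(1910, 30), Pow(-41, Rational(3, 2))) = Add(1940, Mul(-41, I, Pow(41, Rational(1, 2))))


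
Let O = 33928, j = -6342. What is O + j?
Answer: 27586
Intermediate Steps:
O + j = 33928 - 6342 = 27586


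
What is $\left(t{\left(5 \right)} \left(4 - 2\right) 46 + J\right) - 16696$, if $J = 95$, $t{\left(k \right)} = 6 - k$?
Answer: $-16509$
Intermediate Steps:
$\left(t{\left(5 \right)} \left(4 - 2\right) 46 + J\right) - 16696 = \left(\left(6 - 5\right) \left(4 - 2\right) 46 + 95\right) - 16696 = \left(\left(6 - 5\right) 2 \cdot 46 + 95\right) - 16696 = \left(1 \cdot 2 \cdot 46 + 95\right) - 16696 = \left(2 \cdot 46 + 95\right) - 16696 = \left(92 + 95\right) - 16696 = 187 - 16696 = -16509$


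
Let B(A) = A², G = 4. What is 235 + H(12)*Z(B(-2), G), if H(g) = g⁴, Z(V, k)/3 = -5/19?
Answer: -306575/19 ≈ -16136.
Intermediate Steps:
Z(V, k) = -15/19 (Z(V, k) = 3*(-5/19) = -15/19)
235 + H(12)*Z(B(-2), G) = 235 + 12⁴*(-15/19) = 235 + 20736*(-15/19) = 235 - 311040/19 = -306575/19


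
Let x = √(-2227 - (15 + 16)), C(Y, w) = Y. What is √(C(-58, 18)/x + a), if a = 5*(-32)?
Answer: √(-203942560 + 32741*I*√2258)/1129 ≈ 0.048247 + 12.649*I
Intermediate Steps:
a = -160
x = I*√2258 (x = √(-2227 - 1*31) = √(-2227 - 31) = √(-2258) = I*√2258 ≈ 47.518*I)
√(C(-58, 18)/x + a) = √(-58*(-I*√2258/2258) - 160) = √(-(-29)*I*√2258/1129 - 160) = √(29*I*√2258/1129 - 160) = √(-160 + 29*I*√2258/1129)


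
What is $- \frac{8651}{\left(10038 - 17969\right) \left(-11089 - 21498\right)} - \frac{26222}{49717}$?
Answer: $- \frac{6777440368101}{12849234208349} \approx -0.52746$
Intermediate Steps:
$- \frac{8651}{\left(10038 - 17969\right) \left(-11089 - 21498\right)} - \frac{26222}{49717} = - \frac{8651}{\left(-7931\right) \left(-32587\right)} - \frac{26222}{49717} = - \frac{8651}{258447497} - \frac{26222}{49717} = - \frac{6777440368101}{12849234208349}$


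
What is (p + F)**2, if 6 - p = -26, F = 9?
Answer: 1681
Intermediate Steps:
p = 32 (p = 6 - 1*(-26) = 6 + 26 = 32)
(p + F)**2 = (32 + 9)**2 = 41**2 = 1681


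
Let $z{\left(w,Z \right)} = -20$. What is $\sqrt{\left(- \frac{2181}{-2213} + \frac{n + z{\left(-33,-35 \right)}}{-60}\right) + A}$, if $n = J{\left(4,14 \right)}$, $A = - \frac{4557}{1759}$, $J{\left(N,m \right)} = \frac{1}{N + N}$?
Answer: $\frac{i \sqrt{30884831393975230}}{155706680} \approx 1.1287 i$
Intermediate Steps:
$J{\left(N,m \right)} = \frac{1}{2 N}$
$A = - \frac{4557}{1759}$ ($A = \left(-4557\right) \frac{1}{1759} = - \frac{4557}{1759} \approx -2.5907$)
$n = \frac{1}{8}$ ($n = \frac{1}{2 \cdot 4} = \frac{1}{2} \cdot \frac{1}{4} = \frac{1}{8} \approx 0.125$)
$\sqrt{\left(- \frac{2181}{-2213} + \frac{n + z{\left(-33,-35 \right)}}{-60}\right) + A} = \sqrt{\left(- \frac{2181}{-2213} + \frac{\frac{1}{8} - 20}{-60}\right) - \frac{4557}{1759}} = \sqrt{\left(\left(-2181\right) \left(- \frac{1}{2213}\right) - - \frac{53}{160}\right) - \frac{4557}{1759}} = \sqrt{\left(\frac{2181}{2213} + \frac{53}{160}\right) - \frac{4557}{1759}} = \sqrt{\frac{466249}{354080} - \frac{4557}{1759}} = \sqrt{- \frac{793410569}{622826720}} = \frac{i \sqrt{30884831393975230}}{155706680}$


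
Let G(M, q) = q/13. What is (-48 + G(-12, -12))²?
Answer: 404496/169 ≈ 2393.5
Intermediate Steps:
G(M, q) = q/13 (G(M, q) = q*(1/13) = q/13)
(-48 + G(-12, -12))² = (-48 + (1/13)*(-12))² = (-48 - 12/13)² = (-636/13)² = 404496/169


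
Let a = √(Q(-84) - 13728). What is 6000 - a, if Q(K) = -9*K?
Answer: 6000 - 2*I*√3243 ≈ 6000.0 - 113.89*I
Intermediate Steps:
a = 2*I*√3243 (a = √(-9*(-84) - 13728) = √(756 - 13728) = √(-12972) = 2*I*√3243 ≈ 113.89*I)
6000 - a = 6000 - 2*I*√3243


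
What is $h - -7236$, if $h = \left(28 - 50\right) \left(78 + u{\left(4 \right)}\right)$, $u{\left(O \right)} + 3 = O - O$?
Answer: $5586$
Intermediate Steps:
$u{\left(O \right)} = -3$ ($u{\left(O \right)} = -3 + \left(O - O\right) = -3 + 0 = -3$)
$h = -1650$ ($h = \left(28 - 50\right) \left(78 - 3\right) = \left(-22\right) 75 = -1650$)
$h - -7236 = -1650 - -7236 = -1650 + 7236 = 5586$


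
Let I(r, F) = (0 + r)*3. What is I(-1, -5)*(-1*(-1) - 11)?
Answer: 30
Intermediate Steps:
I(r, F) = 3*r (I(r, F) = r*3 = 3*r)
I(-1, -5)*(-1*(-1) - 11) = (3*(-1))*(-1*(-1) - 11) = -3*(1 - 11) = -3*(-10) = 30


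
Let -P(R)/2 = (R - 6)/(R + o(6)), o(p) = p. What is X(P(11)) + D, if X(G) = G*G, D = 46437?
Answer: 13420393/289 ≈ 46437.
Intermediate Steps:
P(R) = -2*(-6 + R)/(6 + R) (P(R) = -2*(R - 6)/(R + 6) = -2*(-6 + R)/(6 + R))
X(G) = G²
X(P(11)) + D = (2*(6 - 1*11)/(6 + 11))² + 46437 = (2*(6 - 11)/17)² + 46437 = (2*(1/17)*(-5))² + 46437 = (-10/17)² + 46437 = 100/289 + 46437 = 13420393/289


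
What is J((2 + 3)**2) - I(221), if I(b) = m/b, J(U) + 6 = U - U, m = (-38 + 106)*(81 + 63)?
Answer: -654/13 ≈ -50.308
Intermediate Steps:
m = 9792 (m = 68*144 = 9792)
J(U) = -6 (J(U) = -6 + (U - U) = -6 + 0 = -6)
I(b) = 9792/b
J((2 + 3)**2) - I(221) = -6 - 9792/221 = -6 - 1*576/13 = -6 - 576/13 = -654/13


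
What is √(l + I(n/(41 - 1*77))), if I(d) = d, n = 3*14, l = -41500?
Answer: I*√1494042/6 ≈ 203.72*I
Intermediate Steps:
n = 42
√(l + I(n/(41 - 1*77))) = √(-41500 + 42/(41 - 1*77)) = √(-41500 + 42/(41 - 77)) = √(-41500 + 42/(-36)) = √(-41500 + 42*(-1/36)) = √(-41500 - 7/6) = √(-249007/6) = I*√1494042/6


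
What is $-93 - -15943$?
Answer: $15850$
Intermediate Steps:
$-93 - -15943 = -93 + 15943 = 15850$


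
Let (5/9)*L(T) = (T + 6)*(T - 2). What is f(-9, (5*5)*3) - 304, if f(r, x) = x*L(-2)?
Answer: -2464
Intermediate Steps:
L(T) = 9*(-2 + T)*(6 + T)/5 (L(T) = 9*((T + 6)*(T - 2))/5 = 9*((6 + T)*(-2 + T))/5 = 9*((-2 + T)*(6 + T))/5 = 9*(-2 + T)*(6 + T)/5)
f(r, x) = -144*x/5 (f(r, x) = x*(-108/5 + (9/5)*(-2)² + (36/5)*(-2)) = x*(-108/5 + (9/5)*4 - 72/5) = x*(-108/5 + 36/5 - 72/5) = x*(-144/5) = -144*x/5)
f(-9, (5*5)*3) - 304 = -144*5*5*3/5 - 304 = -720*3 - 304 = -144/5*75 - 304 = -2160 - 304 = -2464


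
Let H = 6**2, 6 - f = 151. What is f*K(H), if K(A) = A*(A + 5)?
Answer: -214020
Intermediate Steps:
f = -145 (f = 6 - 1*151 = 6 - 151 = -145)
H = 36
K(A) = A*(5 + A)
f*K(H) = -5220*(5 + 36) = -5220*41 = -145*1476 = -214020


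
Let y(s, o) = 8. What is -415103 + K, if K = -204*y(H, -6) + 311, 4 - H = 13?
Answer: -416424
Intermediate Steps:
H = -9 (H = 4 - 1*13 = 4 - 13 = -9)
K = -1321 (K = -204*8 + 311 = -1632 + 311 = -1321)
-415103 + K = -415103 - 1321 = -416424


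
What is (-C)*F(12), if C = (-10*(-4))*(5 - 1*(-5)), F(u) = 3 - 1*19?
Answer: 6400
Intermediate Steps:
F(u) = -16 (F(u) = 3 - 19 = -16)
C = 400 (C = 40*(5 + 5) = 40*10 = 400)
(-C)*F(12) = -1*400*(-16) = -400*(-16) = 6400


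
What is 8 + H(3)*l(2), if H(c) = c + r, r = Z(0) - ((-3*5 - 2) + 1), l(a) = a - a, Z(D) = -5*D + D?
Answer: 8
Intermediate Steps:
Z(D) = -4*D
l(a) = 0
r = 16 (r = -4*0 - ((-3*5 - 2) + 1) = 0 - ((-15 - 2) + 1) = 0 - (-17 + 1) = 0 - 1*(-16) = 0 + 16 = 16)
H(c) = 16 + c (H(c) = c + 16 = 16 + c)
8 + H(3)*l(2) = 8 + (16 + 3)*0 = 8 + 19*0 = 8 + 0 = 8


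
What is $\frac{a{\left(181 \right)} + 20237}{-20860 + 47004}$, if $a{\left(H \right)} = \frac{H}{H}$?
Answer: $\frac{10119}{13072} \approx 0.7741$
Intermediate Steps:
$a{\left(H \right)} = 1$
$\frac{a{\left(181 \right)} + 20237}{-20860 + 47004} = \frac{1 + 20237}{-20860 + 47004} = \frac{20238}{26144} = 20238 \cdot \frac{1}{26144} = \frac{10119}{13072}$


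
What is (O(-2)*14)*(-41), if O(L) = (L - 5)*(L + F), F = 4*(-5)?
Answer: -88396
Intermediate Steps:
F = -20
O(L) = (-20 + L)*(-5 + L) (O(L) = (L - 5)*(L - 20) = (-5 + L)*(-20 + L) = (-20 + L)*(-5 + L))
(O(-2)*14)*(-41) = ((100 + (-2)**2 - 25*(-2))*14)*(-41) = ((100 + 4 + 50)*14)*(-41) = (154*14)*(-41) = 2156*(-41) = -88396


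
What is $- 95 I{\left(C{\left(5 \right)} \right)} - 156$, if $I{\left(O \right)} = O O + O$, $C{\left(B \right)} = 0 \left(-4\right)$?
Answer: $-156$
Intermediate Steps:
$C{\left(B \right)} = 0$
$I{\left(O \right)} = O + O^{2}$ ($I{\left(O \right)} = O^{2} + O = O + O^{2}$)
$- 95 I{\left(C{\left(5 \right)} \right)} - 156 = - 95 \cdot 0 \left(1 + 0\right) - 156 = - 95 \cdot 0 \cdot 1 - 156 = \left(-95\right) 0 - 156 = 0 - 156 = -156$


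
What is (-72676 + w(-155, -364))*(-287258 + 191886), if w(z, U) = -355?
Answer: 6965112532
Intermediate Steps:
(-72676 + w(-155, -364))*(-287258 + 191886) = (-72676 - 355)*(-287258 + 191886) = -73031*(-95372) = 6965112532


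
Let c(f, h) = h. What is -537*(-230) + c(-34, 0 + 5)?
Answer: 123515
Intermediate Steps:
-537*(-230) + c(-34, 0 + 5) = -537*(-230) + (0 + 5) = 123510 + 5 = 123515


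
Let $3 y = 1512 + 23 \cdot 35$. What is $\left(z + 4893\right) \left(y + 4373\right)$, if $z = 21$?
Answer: $25284168$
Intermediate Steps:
$y = \frac{2317}{3}$ ($y = \frac{1512 + 23 \cdot 35}{3} = \frac{1512 + 805}{3} = \frac{1}{3} \cdot 2317 = \frac{2317}{3} \approx 772.33$)
$\left(z + 4893\right) \left(y + 4373\right) = \left(21 + 4893\right) \left(\frac{2317}{3} + 4373\right) = 4914 \cdot \frac{15436}{3} = 25284168$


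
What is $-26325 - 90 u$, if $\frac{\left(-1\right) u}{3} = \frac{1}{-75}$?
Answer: $- \frac{131643}{5} \approx -26329.0$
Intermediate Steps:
$u = \frac{1}{25}$ ($u = - \frac{3}{-75} = \left(-3\right) \left(- \frac{1}{75}\right) = \frac{1}{25} \approx 0.04$)
$-26325 - 90 u = -26325 - 90 \cdot \frac{1}{25} = -26325 - \frac{18}{5} = - \frac{131643}{5}$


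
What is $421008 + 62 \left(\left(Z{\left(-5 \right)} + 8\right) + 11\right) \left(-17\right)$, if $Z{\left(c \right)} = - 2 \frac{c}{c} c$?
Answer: $390442$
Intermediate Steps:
$Z{\left(c \right)} = - 2 c$ ($Z{\left(c \right)} = \left(-2\right) 1 c = - 2 c$)
$421008 + 62 \left(\left(Z{\left(-5 \right)} + 8\right) + 11\right) \left(-17\right) = 421008 + 62 \left(\left(\left(-2\right) \left(-5\right) + 8\right) + 11\right) \left(-17\right) = 421008 + 62 \left(\left(10 + 8\right) + 11\right) \left(-17\right) = 421008 + 62 \left(18 + 11\right) \left(-17\right) = 421008 + 62 \cdot 29 \left(-17\right) = 421008 + 1798 \left(-17\right) = 421008 - 30566 = 390442$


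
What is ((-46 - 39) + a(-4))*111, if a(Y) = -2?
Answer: -9657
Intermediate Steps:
((-46 - 39) + a(-4))*111 = ((-46 - 39) - 2)*111 = (-85 - 2)*111 = -87*111 = -9657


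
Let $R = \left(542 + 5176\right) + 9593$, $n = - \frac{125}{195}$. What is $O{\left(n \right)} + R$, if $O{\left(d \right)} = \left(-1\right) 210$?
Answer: $15101$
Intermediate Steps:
$n = - \frac{25}{39}$ ($n = \left(-125\right) \frac{1}{195} = - \frac{25}{39} \approx -0.64103$)
$O{\left(d \right)} = -210$
$R = 15311$ ($R = 5718 + 9593 = 15311$)
$O{\left(n \right)} + R = -210 + 15311 = 15101$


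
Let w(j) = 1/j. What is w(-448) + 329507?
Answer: 147619135/448 ≈ 3.2951e+5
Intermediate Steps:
w(-448) + 329507 = 1/(-448) + 329507 = -1/448 + 329507 = 147619135/448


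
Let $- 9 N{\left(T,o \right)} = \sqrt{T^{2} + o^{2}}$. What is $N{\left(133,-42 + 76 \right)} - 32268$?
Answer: $-32268 - \frac{\sqrt{18845}}{9} \approx -32283.0$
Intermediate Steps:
$N{\left(T,o \right)} = - \frac{\sqrt{T^{2} + o^{2}}}{9}$
$N{\left(133,-42 + 76 \right)} - 32268 = - \frac{\sqrt{133^{2} + \left(-42 + 76\right)^{2}}}{9} - 32268 = - \frac{\sqrt{17689 + 34^{2}}}{9} - 32268 = - \frac{\sqrt{17689 + 1156}}{9} - 32268 = - \frac{\sqrt{18845}}{9} - 32268 = -32268 - \frac{\sqrt{18845}}{9}$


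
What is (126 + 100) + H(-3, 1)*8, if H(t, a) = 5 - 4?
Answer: 234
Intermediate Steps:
H(t, a) = 1
(126 + 100) + H(-3, 1)*8 = (126 + 100) + 1*8 = 226 + 8 = 234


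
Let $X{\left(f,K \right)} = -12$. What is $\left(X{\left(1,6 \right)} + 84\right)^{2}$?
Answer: $5184$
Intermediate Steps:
$\left(X{\left(1,6 \right)} + 84\right)^{2} = \left(-12 + 84\right)^{2} = 72^{2} = 5184$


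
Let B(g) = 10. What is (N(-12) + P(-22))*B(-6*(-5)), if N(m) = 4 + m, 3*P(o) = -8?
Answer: -320/3 ≈ -106.67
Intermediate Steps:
P(o) = -8/3 (P(o) = (⅓)*(-8) = -8/3)
(N(-12) + P(-22))*B(-6*(-5)) = ((4 - 12) - 8/3)*10 = (-8 - 8/3)*10 = -32/3*10 = -320/3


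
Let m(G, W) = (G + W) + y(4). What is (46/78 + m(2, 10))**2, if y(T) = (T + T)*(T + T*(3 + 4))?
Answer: 109725625/1521 ≈ 72141.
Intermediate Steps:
y(T) = 16*T**2 (y(T) = (2*T)*(T + T*7) = (2*T)*(T + 7*T) = (2*T)*(8*T) = 16*T**2)
m(G, W) = 256 + G + W (m(G, W) = (G + W) + 16*4**2 = (G + W) + 16*16 = (G + W) + 256 = 256 + G + W)
(46/78 + m(2, 10))**2 = (46/78 + (256 + 2 + 10))**2 = (46*(1/78) + 268)**2 = (23/39 + 268)**2 = (10475/39)**2 = 109725625/1521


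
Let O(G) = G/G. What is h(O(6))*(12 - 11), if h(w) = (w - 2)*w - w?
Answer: -2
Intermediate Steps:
O(G) = 1
h(w) = -w + w*(-2 + w) (h(w) = (-2 + w)*w - w = w*(-2 + w) - w = -w + w*(-2 + w))
h(O(6))*(12 - 11) = (1*(-3 + 1))*(12 - 11) = (1*(-2))*1 = -2*1 = -2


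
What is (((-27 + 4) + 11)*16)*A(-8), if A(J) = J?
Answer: 1536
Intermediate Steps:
(((-27 + 4) + 11)*16)*A(-8) = (((-27 + 4) + 11)*16)*(-8) = ((-23 + 11)*16)*(-8) = -12*16*(-8) = -192*(-8) = 1536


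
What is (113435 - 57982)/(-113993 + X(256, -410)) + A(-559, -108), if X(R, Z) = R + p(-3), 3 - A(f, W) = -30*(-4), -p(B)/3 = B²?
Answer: -13365841/113764 ≈ -117.49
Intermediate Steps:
p(B) = -3*B²
A(f, W) = -117 (A(f, W) = 3 - (-30)*(-4) = 3 - 1*120 = 3 - 120 = -117)
X(R, Z) = -27 + R (X(R, Z) = R - 3*(-3)² = R - 3*9 = R - 27 = -27 + R)
(113435 - 57982)/(-113993 + X(256, -410)) + A(-559, -108) = (113435 - 57982)/(-113993 + (-27 + 256)) - 117 = 55453/(-113993 + 229) - 117 = 55453/(-113764) - 117 = 55453*(-1/113764) - 117 = -55453/113764 - 117 = -13365841/113764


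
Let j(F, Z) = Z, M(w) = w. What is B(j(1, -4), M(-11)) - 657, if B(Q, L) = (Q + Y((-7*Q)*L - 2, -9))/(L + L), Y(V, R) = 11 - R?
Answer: -7235/11 ≈ -657.73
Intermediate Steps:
B(Q, L) = (20 + Q)/(2*L) (B(Q, L) = (Q + (11 - 1*(-9)))/(L + L) = (Q + (11 + 9))/((2*L)) = (Q + 20)*(1/(2*L)) = (20 + Q)*(1/(2*L)) = (20 + Q)/(2*L))
B(j(1, -4), M(-11)) - 657 = (1/2)*(20 - 4)/(-11) - 657 = (1/2)*(-1/11)*16 - 657 = -8/11 - 657 = -7235/11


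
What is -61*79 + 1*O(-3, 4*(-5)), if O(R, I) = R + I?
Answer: -4842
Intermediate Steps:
O(R, I) = I + R
-61*79 + 1*O(-3, 4*(-5)) = -61*79 + 1*(4*(-5) - 3) = -4819 + 1*(-20 - 3) = -4819 + 1*(-23) = -4819 - 23 = -4842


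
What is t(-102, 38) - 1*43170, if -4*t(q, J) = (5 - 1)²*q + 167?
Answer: -171215/4 ≈ -42804.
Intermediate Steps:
t(q, J) = -167/4 - 4*q (t(q, J) = -((5 - 1)²*q + 167)/4 = -(4²*q + 167)/4 = -(16*q + 167)/4 = -(167 + 16*q)/4 = -167/4 - 4*q)
t(-102, 38) - 1*43170 = (-167/4 - 4*(-102)) - 1*43170 = (-167/4 + 408) - 43170 = 1465/4 - 43170 = -171215/4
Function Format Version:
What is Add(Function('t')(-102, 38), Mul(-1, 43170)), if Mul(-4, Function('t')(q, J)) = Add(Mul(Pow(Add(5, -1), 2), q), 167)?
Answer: Rational(-171215, 4) ≈ -42804.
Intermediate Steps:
Function('t')(q, J) = Add(Rational(-167, 4), Mul(-4, q)) (Function('t')(q, J) = Mul(Rational(-1, 4), Add(Mul(Pow(Add(5, -1), 2), q), 167)) = Mul(Rational(-1, 4), Add(Mul(Pow(4, 2), q), 167)) = Mul(Rational(-1, 4), Add(Mul(16, q), 167)) = Mul(Rational(-1, 4), Add(167, Mul(16, q))) = Add(Rational(-167, 4), Mul(-4, q)))
Add(Function('t')(-102, 38), Mul(-1, 43170)) = Add(Add(Rational(-167, 4), Mul(-4, -102)), Mul(-1, 43170)) = Add(Add(Rational(-167, 4), 408), -43170) = Add(Rational(1465, 4), -43170) = Rational(-171215, 4)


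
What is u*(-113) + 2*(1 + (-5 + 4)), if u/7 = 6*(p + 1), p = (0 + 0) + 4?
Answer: -23730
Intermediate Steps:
p = 4 (p = 0 + 4 = 4)
u = 210 (u = 7*(6*(4 + 1)) = 7*(6*5) = 7*30 = 210)
u*(-113) + 2*(1 + (-5 + 4)) = 210*(-113) + 2*(1 + (-5 + 4)) = -23730 + 2*(1 - 1) = -23730 + 2*0 = -23730 + 0 = -23730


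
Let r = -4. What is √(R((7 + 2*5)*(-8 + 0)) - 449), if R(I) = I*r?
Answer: √95 ≈ 9.7468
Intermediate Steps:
R(I) = -4*I (R(I) = I*(-4) = -4*I)
√(R((7 + 2*5)*(-8 + 0)) - 449) = √(-4*(7 + 2*5)*(-8 + 0) - 449) = √(-4*(7 + 10)*(-8) - 449) = √(-68*(-8) - 449) = √(-4*(-136) - 449) = √(544 - 449) = √95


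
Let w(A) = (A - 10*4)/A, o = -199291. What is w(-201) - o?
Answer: 40057732/201 ≈ 1.9929e+5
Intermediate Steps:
w(A) = (-40 + A)/A (w(A) = (A - 40)/A = (-40 + A)/A)
w(-201) - o = (-40 - 201)/(-201) - 1*(-199291) = -1/201*(-241) + 199291 = 241/201 + 199291 = 40057732/201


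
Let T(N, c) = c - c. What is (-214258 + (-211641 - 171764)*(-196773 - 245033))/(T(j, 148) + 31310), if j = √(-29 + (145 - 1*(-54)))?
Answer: 84695207586/15655 ≈ 5.4101e+6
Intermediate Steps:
j = √170 (j = √(-29 + (145 + 54)) = √(-29 + 199) = √170 ≈ 13.038)
T(N, c) = 0
(-214258 + (-211641 - 171764)*(-196773 - 245033))/(T(j, 148) + 31310) = (-214258 + (-211641 - 171764)*(-196773 - 245033))/(0 + 31310) = (-214258 - 383405*(-441806))/31310 = (-214258 + 169390629430)*(1/31310) = 169390415172*(1/31310) = 84695207586/15655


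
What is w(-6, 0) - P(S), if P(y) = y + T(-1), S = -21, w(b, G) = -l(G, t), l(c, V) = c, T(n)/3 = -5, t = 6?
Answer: 36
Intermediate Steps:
T(n) = -15 (T(n) = 3*(-5) = -15)
w(b, G) = -G
P(y) = -15 + y (P(y) = y - 15 = -15 + y)
w(-6, 0) - P(S) = -1*0 - (-15 - 21) = 0 - 1*(-36) = 0 + 36 = 36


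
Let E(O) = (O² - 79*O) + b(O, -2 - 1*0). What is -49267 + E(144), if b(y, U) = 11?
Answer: -39896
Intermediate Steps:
E(O) = 11 + O² - 79*O (E(O) = (O² - 79*O) + 11 = 11 + O² - 79*O)
-49267 + E(144) = -49267 + (11 + 144² - 79*144) = -49267 + (11 + 20736 - 11376) = -49267 + 9371 = -39896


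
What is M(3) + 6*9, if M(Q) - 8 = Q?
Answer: 65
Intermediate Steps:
M(Q) = 8 + Q
M(3) + 6*9 = (8 + 3) + 6*9 = 11 + 54 = 65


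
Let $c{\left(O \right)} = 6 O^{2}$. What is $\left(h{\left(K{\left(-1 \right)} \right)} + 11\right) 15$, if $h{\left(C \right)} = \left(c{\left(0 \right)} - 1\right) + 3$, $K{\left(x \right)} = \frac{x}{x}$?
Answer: $195$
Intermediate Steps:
$K{\left(x \right)} = 1$
$h{\left(C \right)} = 2$ ($h{\left(C \right)} = \left(6 \cdot 0^{2} - 1\right) + 3 = \left(6 \cdot 0 - 1\right) + 3 = \left(0 - 1\right) + 3 = -1 + 3 = 2$)
$\left(h{\left(K{\left(-1 \right)} \right)} + 11\right) 15 = \left(2 + 11\right) 15 = 13 \cdot 15 = 195$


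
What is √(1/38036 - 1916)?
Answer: 5*I*√27719486211/19018 ≈ 43.772*I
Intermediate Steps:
√(1/38036 - 1916) = √(-72876975/38036) = 5*I*√27719486211/19018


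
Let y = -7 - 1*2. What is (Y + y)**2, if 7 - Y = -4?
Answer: 4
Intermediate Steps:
Y = 11 (Y = 7 - 1*(-4) = 7 + 4 = 11)
y = -9 (y = -7 - 2 = -9)
(Y + y)**2 = (11 - 9)**2 = 2**2 = 4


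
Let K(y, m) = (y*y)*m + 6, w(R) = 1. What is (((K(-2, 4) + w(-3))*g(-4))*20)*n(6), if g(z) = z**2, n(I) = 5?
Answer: 36800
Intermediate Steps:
K(y, m) = 6 + m*y**2 (K(y, m) = y**2*m + 6 = m*y**2 + 6 = 6 + m*y**2)
(((K(-2, 4) + w(-3))*g(-4))*20)*n(6) = ((((6 + 4*(-2)**2) + 1)*(-4)**2)*20)*5 = ((((6 + 4*4) + 1)*16)*20)*5 = ((((6 + 16) + 1)*16)*20)*5 = (((22 + 1)*16)*20)*5 = ((23*16)*20)*5 = (368*20)*5 = 7360*5 = 36800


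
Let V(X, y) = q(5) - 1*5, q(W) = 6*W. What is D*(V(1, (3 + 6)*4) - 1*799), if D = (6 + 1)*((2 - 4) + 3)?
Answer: -5418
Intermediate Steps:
V(X, y) = 25 (V(X, y) = 6*5 - 1*5 = 30 - 5 = 25)
D = 7 (D = 7*(-2 + 3) = 7*1 = 7)
D*(V(1, (3 + 6)*4) - 1*799) = 7*(25 - 1*799) = 7*(25 - 799) = 7*(-774) = -5418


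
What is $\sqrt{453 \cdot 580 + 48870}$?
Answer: $\sqrt{311610} \approx 558.22$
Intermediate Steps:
$\sqrt{453 \cdot 580 + 48870} = \sqrt{262740 + 48870} = \sqrt{311610}$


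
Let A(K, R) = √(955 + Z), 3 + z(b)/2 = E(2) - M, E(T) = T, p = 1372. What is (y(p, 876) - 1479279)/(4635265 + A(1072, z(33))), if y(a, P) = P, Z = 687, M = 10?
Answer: -2284263227265/7161893872861 + 492801*√1642/7161893872861 ≈ -0.31894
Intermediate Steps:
z(b) = -22 (z(b) = -6 + 2*(2 - 1*10) = -6 + 2*(2 - 10) = -6 + 2*(-8) = -6 - 16 = -22)
A(K, R) = √1642 (A(K, R) = √(955 + 687) = √1642)
(y(p, 876) - 1479279)/(4635265 + A(1072, z(33))) = (876 - 1479279)/(4635265 + √1642) = -1478403/(4635265 + √1642)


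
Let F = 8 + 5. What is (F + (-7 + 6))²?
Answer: 144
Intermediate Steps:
F = 13
(F + (-7 + 6))² = (13 + (-7 + 6))² = (13 - 1)² = 12² = 144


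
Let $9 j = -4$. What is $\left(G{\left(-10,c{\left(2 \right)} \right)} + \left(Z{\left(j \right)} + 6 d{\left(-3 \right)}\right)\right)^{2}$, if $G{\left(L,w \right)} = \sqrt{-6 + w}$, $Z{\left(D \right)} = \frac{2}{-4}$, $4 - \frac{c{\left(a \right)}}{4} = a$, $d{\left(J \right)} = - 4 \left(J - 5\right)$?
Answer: $\frac{146697}{4} + 383 \sqrt{2} \approx 37216.0$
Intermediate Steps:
$d{\left(J \right)} = 20 - 4 J$ ($d{\left(J \right)} = - 4 \left(-5 + J\right) = 20 - 4 J$)
$j = - \frac{4}{9}$ ($j = \frac{1}{9} \left(-4\right) = - \frac{4}{9} \approx -0.44444$)
$c{\left(a \right)} = 16 - 4 a$
$Z{\left(D \right)} = - \frac{1}{2}$ ($Z{\left(D \right)} = 2 \left(- \frac{1}{4}\right) = - \frac{1}{2}$)
$\left(G{\left(-10,c{\left(2 \right)} \right)} + \left(Z{\left(j \right)} + 6 d{\left(-3 \right)}\right)\right)^{2} = \left(\sqrt{-6 + \left(16 - 8\right)} - \left(\frac{1}{2} - 6 \left(20 - -12\right)\right)\right)^{2} = \left(\sqrt{-6 + \left(16 - 8\right)} - \left(\frac{1}{2} - 6 \left(20 + 12\right)\right)\right)^{2} = \left(\sqrt{-6 + 8} + \left(- \frac{1}{2} + 6 \cdot 32\right)\right)^{2} = \left(\sqrt{2} + \left(- \frac{1}{2} + 192\right)\right)^{2} = \left(\sqrt{2} + \frac{383}{2}\right)^{2} = \left(\frac{383}{2} + \sqrt{2}\right)^{2}$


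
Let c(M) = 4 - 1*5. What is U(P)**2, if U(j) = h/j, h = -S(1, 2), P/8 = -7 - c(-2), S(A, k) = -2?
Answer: 1/576 ≈ 0.0017361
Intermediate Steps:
c(M) = -1 (c(M) = 4 - 5 = -1)
P = -48 (P = 8*(-7 - 1*(-1)) = 8*(-7 + 1) = 8*(-6) = -48)
h = 2 (h = -1*(-2) = 2)
U(j) = 2/j
U(P)**2 = (2/(-48))**2 = (2*(-1/48))**2 = (-1/24)**2 = 1/576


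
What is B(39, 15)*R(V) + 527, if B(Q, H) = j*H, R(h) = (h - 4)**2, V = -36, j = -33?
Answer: -791473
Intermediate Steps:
R(h) = (-4 + h)**2
B(Q, H) = -33*H
B(39, 15)*R(V) + 527 = (-33*15)*(-4 - 36)**2 + 527 = -495*(-40)**2 + 527 = -495*1600 + 527 = -792000 + 527 = -791473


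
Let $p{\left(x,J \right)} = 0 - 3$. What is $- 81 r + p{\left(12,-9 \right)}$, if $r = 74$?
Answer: $-5997$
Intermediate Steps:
$p{\left(x,J \right)} = -3$ ($p{\left(x,J \right)} = 0 - 3 = -3$)
$- 81 r + p{\left(12,-9 \right)} = \left(-81\right) 74 - 3 = -5994 - 3 = -5997$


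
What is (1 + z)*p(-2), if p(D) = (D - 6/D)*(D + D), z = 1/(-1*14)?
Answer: -26/7 ≈ -3.7143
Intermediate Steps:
z = -1/14 (z = 1/(-14) = -1/14 ≈ -0.071429)
p(D) = 2*D*(D - 6/D) (p(D) = (D - 6/D)*(2*D) = 2*D*(D - 6/D))
(1 + z)*p(-2) = (1 - 1/14)*(-12 + 2*(-2)²) = 13*(-12 + 2*4)/14 = 13*(-12 + 8)/14 = (13/14)*(-4) = -26/7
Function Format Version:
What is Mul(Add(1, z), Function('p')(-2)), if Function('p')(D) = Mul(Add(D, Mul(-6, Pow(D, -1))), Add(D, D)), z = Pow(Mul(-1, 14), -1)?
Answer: Rational(-26, 7) ≈ -3.7143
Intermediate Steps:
z = Rational(-1, 14) (z = Pow(-14, -1) = Rational(-1, 14) ≈ -0.071429)
Function('p')(D) = Mul(2, D, Add(D, Mul(-6, Pow(D, -1)))) (Function('p')(D) = Mul(Add(D, Mul(-6, Pow(D, -1))), Mul(2, D)) = Mul(2, D, Add(D, Mul(-6, Pow(D, -1)))))
Mul(Add(1, z), Function('p')(-2)) = Mul(Add(1, Rational(-1, 14)), Add(-12, Mul(2, Pow(-2, 2)))) = Mul(Rational(13, 14), Add(-12, Mul(2, 4))) = Mul(Rational(13, 14), Add(-12, 8)) = Mul(Rational(13, 14), -4) = Rational(-26, 7)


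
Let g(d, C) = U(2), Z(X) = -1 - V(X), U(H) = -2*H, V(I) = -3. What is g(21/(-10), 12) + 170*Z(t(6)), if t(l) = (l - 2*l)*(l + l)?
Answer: 336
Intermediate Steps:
t(l) = -2*l² (t(l) = (-l)*(2*l) = -2*l²)
Z(X) = 2 (Z(X) = -1 - 1*(-3) = -1 + 3 = 2)
g(d, C) = -4 (g(d, C) = -2*2 = -4)
g(21/(-10), 12) + 170*Z(t(6)) = -4 + 170*2 = -4 + 340 = 336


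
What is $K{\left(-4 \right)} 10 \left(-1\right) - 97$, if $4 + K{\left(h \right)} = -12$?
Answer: $63$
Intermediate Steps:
$K{\left(h \right)} = -16$ ($K{\left(h \right)} = -4 - 12 = -16$)
$K{\left(-4 \right)} 10 \left(-1\right) - 97 = - 16 \cdot 10 \left(-1\right) - 97 = \left(-16\right) \left(-10\right) - 97 = 160 - 97 = 63$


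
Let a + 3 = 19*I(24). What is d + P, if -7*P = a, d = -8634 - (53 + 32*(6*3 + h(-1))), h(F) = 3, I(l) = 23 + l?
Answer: -66403/7 ≈ -9486.1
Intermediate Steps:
a = 890 (a = -3 + 19*(23 + 24) = -3 + 19*47 = -3 + 893 = 890)
d = -9359 (d = -8634 - (53 + 32*(6*3 + 3)) = -8634 - (53 + 32*(18 + 3)) = -8634 - (53 + 32*21) = -8634 - (53 + 672) = -8634 - 1*725 = -8634 - 725 = -9359)
P = -890/7 (P = -1/7*890 = -890/7 ≈ -127.14)
d + P = -9359 - 890/7 = -66403/7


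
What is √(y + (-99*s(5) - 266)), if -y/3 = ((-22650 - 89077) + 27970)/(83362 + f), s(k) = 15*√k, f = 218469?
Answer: √(-24157278004025 - 135286399553085*√5)/301831 ≈ 59.881*I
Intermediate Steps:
y = 251271/301831 (y = -3*((-22650 - 89077) + 27970)/(83362 + 218469) = -3*(-111727 + 27970)/301831 = -(-251271)/301831 = -3*(-83757/301831) = 251271/301831 ≈ 0.83249)
√(y + (-99*s(5) - 266)) = √(251271/301831 + (-1485*√5 - 266)) = √(251271/301831 + (-266 - 1485*√5)) = √(-80035775/301831 - 1485*√5)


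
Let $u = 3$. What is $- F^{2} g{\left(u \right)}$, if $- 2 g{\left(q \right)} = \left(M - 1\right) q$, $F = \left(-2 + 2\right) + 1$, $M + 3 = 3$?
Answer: $- \frac{3}{2} \approx -1.5$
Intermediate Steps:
$M = 0$ ($M = -3 + 3 = 0$)
$F = 1$ ($F = 0 + 1 = 1$)
$g{\left(q \right)} = \frac{q}{2}$ ($g{\left(q \right)} = - \frac{\left(0 - 1\right) q}{2} = - \frac{\left(-1\right) q}{2} = \frac{q}{2}$)
$- F^{2} g{\left(u \right)} = - 1^{2} \cdot \frac{1}{2} \cdot 3 = \left(-1\right) 1 \cdot \frac{3}{2} = \left(-1\right) \frac{3}{2} = - \frac{3}{2}$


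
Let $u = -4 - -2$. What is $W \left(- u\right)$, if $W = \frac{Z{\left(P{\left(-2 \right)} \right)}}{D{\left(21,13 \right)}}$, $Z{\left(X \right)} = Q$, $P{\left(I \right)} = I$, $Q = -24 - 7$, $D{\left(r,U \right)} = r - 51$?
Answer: $\frac{31}{15} \approx 2.0667$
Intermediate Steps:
$D{\left(r,U \right)} = -51 + r$
$Q = -31$ ($Q = -24 - 7 = -31$)
$Z{\left(X \right)} = -31$
$u = -2$ ($u = -4 + 2 = -2$)
$W = \frac{31}{30}$ ($W = - \frac{31}{-51 + 21} = - \frac{31}{-30} = \left(-31\right) \left(- \frac{1}{30}\right) = \frac{31}{30} \approx 1.0333$)
$W \left(- u\right) = \frac{31 \left(\left(-1\right) \left(-2\right)\right)}{30} = \frac{31}{30} \cdot 2 = \frac{31}{15}$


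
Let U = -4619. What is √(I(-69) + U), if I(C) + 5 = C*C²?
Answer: I*√333133 ≈ 577.18*I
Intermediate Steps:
I(C) = -5 + C³ (I(C) = -5 + C*C² = -5 + C³)
√(I(-69) + U) = √((-5 + (-69)³) - 4619) = √((-5 - 328509) - 4619) = √(-328514 - 4619) = √(-333133) = I*√333133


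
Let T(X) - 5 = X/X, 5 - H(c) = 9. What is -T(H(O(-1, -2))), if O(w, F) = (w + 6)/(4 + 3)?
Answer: -6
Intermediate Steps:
O(w, F) = 6/7 + w/7 (O(w, F) = (6 + w)/7 = (6 + w)*(⅐) = 6/7 + w/7)
H(c) = -4 (H(c) = 5 - 1*9 = 5 - 9 = -4)
T(X) = 6 (T(X) = 5 + X/X = 5 + 1 = 6)
-T(H(O(-1, -2))) = -1*6 = -6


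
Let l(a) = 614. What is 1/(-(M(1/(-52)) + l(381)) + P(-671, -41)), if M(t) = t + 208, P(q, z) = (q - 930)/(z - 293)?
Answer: -8684/7096455 ≈ -0.0012237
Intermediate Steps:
P(q, z) = (-930 + q)/(-293 + z)
M(t) = 208 + t
1/(-(M(1/(-52)) + l(381)) + P(-671, -41)) = 1/(-((208 + 1/(-52)) + 614) + (-930 - 671)/(-293 - 41)) = 1/(-((208 - 1/52) + 614) - 1601/(-334)) = 1/(-(10815/52 + 614) - 1/334*(-1601)) = 1/(-1*42743/52 + 1601/334) = 1/(-42743/52 + 1601/334) = 1/(-7096455/8684) = -8684/7096455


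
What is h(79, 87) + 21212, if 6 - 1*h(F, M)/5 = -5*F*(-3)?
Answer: 15317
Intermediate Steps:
h(F, M) = 30 - 75*F (h(F, M) = 30 - 5*(-5*F)*(-3) = 30 - 75*F)
h(79, 87) + 21212 = (30 - 75*79) + 21212 = (30 - 5925) + 21212 = -5895 + 21212 = 15317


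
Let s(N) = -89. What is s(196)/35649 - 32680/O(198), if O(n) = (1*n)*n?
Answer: -32458291/38821761 ≈ -0.83609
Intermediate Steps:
O(n) = n² (O(n) = n*n = n²)
s(196)/35649 - 32680/O(198) = -89/35649 - 32680/(198²) = -89*1/35649 - 32680/39204 = -89/35649 - 32680*1/39204 = -89/35649 - 8170/9801 = -32458291/38821761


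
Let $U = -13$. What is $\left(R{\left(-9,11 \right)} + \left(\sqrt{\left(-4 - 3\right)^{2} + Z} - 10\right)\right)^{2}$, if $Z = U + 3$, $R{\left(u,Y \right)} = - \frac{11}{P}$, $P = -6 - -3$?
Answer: $\frac{712}{9} - \frac{38 \sqrt{39}}{3} \approx 0.0078031$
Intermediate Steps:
$P = -3$ ($P = -6 + 3 = -3$)
$R{\left(u,Y \right)} = \frac{11}{3}$ ($R{\left(u,Y \right)} = - \frac{11}{-3} = \left(-11\right) \left(- \frac{1}{3}\right) = \frac{11}{3}$)
$Z = -10$ ($Z = -13 + 3 = -10$)
$\left(R{\left(-9,11 \right)} + \left(\sqrt{\left(-4 - 3\right)^{2} + Z} - 10\right)\right)^{2} = \left(\frac{11}{3} + \left(\sqrt{\left(-4 - 3\right)^{2} - 10} - 10\right)\right)^{2} = \left(\frac{11}{3} - \left(10 - \sqrt{\left(-7\right)^{2} - 10}\right)\right)^{2} = \left(\frac{11}{3} - \left(10 - \sqrt{49 - 10}\right)\right)^{2} = \left(\frac{11}{3} - \left(10 - \sqrt{39}\right)\right)^{2} = \left(- \frac{19}{3} + \sqrt{39}\right)^{2}$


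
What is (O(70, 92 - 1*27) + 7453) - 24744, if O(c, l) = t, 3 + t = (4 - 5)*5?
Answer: -17299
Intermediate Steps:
t = -8 (t = -3 + (4 - 5)*5 = -3 - 1*5 = -3 - 5 = -8)
O(c, l) = -8
(O(70, 92 - 1*27) + 7453) - 24744 = (-8 + 7453) - 24744 = 7445 - 24744 = -17299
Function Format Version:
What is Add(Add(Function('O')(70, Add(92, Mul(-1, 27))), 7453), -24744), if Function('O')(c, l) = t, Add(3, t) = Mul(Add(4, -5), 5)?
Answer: -17299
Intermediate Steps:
t = -8 (t = Add(-3, Mul(Add(4, -5), 5)) = Add(-3, Mul(-1, 5)) = Add(-3, -5) = -8)
Function('O')(c, l) = -8
Add(Add(Function('O')(70, Add(92, Mul(-1, 27))), 7453), -24744) = Add(Add(-8, 7453), -24744) = Add(7445, -24744) = -17299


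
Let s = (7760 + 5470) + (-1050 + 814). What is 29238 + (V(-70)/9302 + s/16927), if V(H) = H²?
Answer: 2301935878770/78727477 ≈ 29239.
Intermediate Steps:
s = 12994 (s = 13230 - 236 = 12994)
29238 + (V(-70)/9302 + s/16927) = 29238 + ((-70)²/9302 + 12994/16927) = 29238 + (4900*(1/9302) + 12994*(1/16927)) = 29238 + (2450/4651 + 12994/16927) = 29238 + 101906244/78727477 = 2301935878770/78727477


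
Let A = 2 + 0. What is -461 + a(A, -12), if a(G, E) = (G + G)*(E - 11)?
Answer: -553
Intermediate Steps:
A = 2
a(G, E) = 2*G*(-11 + E) (a(G, E) = (2*G)*(-11 + E) = 2*G*(-11 + E))
-461 + a(A, -12) = -461 + 2*2*(-11 - 12) = -461 + 2*2*(-23) = -461 - 92 = -553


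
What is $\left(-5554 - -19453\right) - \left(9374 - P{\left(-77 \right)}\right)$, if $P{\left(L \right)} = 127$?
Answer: $4652$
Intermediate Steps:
$\left(-5554 - -19453\right) - \left(9374 - P{\left(-77 \right)}\right) = \left(-5554 - -19453\right) - \left(9374 - 127\right) = \left(-5554 + 19453\right) - \left(9374 - 127\right) = 13899 - 9247 = 4652$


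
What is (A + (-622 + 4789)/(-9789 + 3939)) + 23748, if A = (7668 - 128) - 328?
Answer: 20123537/650 ≈ 30959.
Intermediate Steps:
A = 7212 (A = 7540 - 328 = 7212)
(A + (-622 + 4789)/(-9789 + 3939)) + 23748 = (7212 + (-622 + 4789)/(-9789 + 3939)) + 23748 = (7212 + 4167/(-5850)) + 23748 = (7212 + 4167*(-1/5850)) + 23748 = (7212 - 463/650) + 23748 = 4687337/650 + 23748 = 20123537/650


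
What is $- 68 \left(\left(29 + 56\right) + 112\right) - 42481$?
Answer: $-55877$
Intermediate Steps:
$- 68 \left(\left(29 + 56\right) + 112\right) - 42481 = - 68 \left(85 + 112\right) - 42481 = \left(-68\right) 197 - 42481 = -13396 - 42481 = -55877$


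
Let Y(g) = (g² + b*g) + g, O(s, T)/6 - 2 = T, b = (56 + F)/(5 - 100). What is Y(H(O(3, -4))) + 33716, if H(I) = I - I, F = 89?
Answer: 33716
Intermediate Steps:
b = -29/19 (b = (56 + 89)/(5 - 100) = 145/(-95) = 145*(-1/95) = -29/19 ≈ -1.5263)
O(s, T) = 12 + 6*T
H(I) = 0
Y(g) = g² - 10*g/19 (Y(g) = (g² - 29*g/19) + g = g² - 10*g/19)
Y(H(O(3, -4))) + 33716 = (1/19)*0*(-10 + 19*0) + 33716 = (1/19)*0*(-10 + 0) + 33716 = (1/19)*0*(-10) + 33716 = 0 + 33716 = 33716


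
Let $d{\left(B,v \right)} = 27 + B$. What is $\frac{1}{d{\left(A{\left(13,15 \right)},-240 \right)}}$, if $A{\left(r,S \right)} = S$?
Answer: $\frac{1}{42} \approx 0.02381$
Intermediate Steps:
$\frac{1}{d{\left(A{\left(13,15 \right)},-240 \right)}} = \frac{1}{27 + 15} = \frac{1}{42}$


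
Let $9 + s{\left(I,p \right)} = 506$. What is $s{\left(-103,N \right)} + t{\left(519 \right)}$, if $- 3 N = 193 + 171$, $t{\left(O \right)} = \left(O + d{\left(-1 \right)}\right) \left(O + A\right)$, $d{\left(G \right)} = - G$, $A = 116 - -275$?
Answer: $473697$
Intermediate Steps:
$A = 391$ ($A = 116 + 275 = 391$)
$t{\left(O \right)} = \left(1 + O\right) \left(391 + O\right)$ ($t{\left(O \right)} = \left(O - -1\right) \left(O + 391\right) = \left(O + 1\right) \left(391 + O\right) = \left(1 + O\right) \left(391 + O\right)$)
$N = - \frac{364}{3}$ ($N = - \frac{193 + 171}{3} = \left(- \frac{1}{3}\right) 364 = - \frac{364}{3} \approx -121.33$)
$s{\left(I,p \right)} = 497$ ($s{\left(I,p \right)} = -9 + 506 = 497$)
$s{\left(-103,N \right)} + t{\left(519 \right)} = 497 + \left(391 + 519^{2} + 392 \cdot 519\right) = 497 + \left(391 + 269361 + 203448\right) = 497 + 473200 = 473697$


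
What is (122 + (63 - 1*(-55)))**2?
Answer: 57600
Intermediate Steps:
(122 + (63 - 1*(-55)))**2 = (122 + (63 + 55))**2 = (122 + 118)**2 = 240**2 = 57600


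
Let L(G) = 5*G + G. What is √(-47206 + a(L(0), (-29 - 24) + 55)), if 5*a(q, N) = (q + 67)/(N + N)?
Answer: I*√4720265/10 ≈ 217.26*I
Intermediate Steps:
L(G) = 6*G
a(q, N) = (67 + q)/(10*N) (a(q, N) = ((q + 67)/(N + N))/5 = ((67 + q)/((2*N)))/5 = ((67 + q)*(1/(2*N)))/5 = ((67 + q)/(2*N))/5 = (67 + q)/(10*N))
√(-47206 + a(L(0), (-29 - 24) + 55)) = √(-47206 + (67 + 6*0)/(10*((-29 - 24) + 55))) = √(-47206 + (67 + 0)/(10*(-53 + 55))) = √(-47206 + (⅒)*67/2) = √(-47206 + (⅒)*(½)*67) = √(-47206 + 67/20) = √(-944053/20) = I*√4720265/10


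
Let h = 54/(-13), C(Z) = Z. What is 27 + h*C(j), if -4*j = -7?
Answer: 513/26 ≈ 19.731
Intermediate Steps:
j = 7/4 (j = -¼*(-7) = 7/4 ≈ 1.7500)
h = -54/13 (h = 54*(-1/13) = -54/13 ≈ -4.1538)
27 + h*C(j) = 27 - 54/13*7/4 = 27 - 189/26 = 513/26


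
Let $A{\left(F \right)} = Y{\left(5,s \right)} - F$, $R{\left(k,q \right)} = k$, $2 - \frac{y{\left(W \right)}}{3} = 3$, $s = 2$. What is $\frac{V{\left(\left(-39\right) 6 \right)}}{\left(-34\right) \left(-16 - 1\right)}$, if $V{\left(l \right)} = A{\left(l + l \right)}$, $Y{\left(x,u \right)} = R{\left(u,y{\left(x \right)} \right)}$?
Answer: $\frac{235}{289} \approx 0.81315$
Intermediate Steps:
$y{\left(W \right)} = -3$ ($y{\left(W \right)} = 6 - 9 = -3$)
$Y{\left(x,u \right)} = u$
$A{\left(F \right)} = 2 - F$
$V{\left(l \right)} = 2 - 2 l$ ($V{\left(l \right)} = 2 - \left(l + l\right) = 2 - 2 l$)
$\frac{V{\left(\left(-39\right) 6 \right)}}{\left(-34\right) \left(-16 - 1\right)} = \frac{2 - 2 \left(\left(-39\right) 6\right)}{\left(-34\right) \left(-16 - 1\right)} = \frac{2 - -468}{\left(-34\right) \left(-17\right)} = \frac{2 + 468}{578} = 470 \cdot \frac{1}{578} = \frac{235}{289}$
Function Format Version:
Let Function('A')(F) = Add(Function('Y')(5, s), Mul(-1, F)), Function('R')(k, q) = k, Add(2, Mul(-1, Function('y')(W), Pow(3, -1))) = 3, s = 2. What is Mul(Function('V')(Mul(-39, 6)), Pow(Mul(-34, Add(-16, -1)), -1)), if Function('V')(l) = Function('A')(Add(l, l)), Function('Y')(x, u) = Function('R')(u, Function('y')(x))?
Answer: Rational(235, 289) ≈ 0.81315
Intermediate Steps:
Function('y')(W) = -3 (Function('y')(W) = Add(6, Mul(-3, 3)) = Add(6, -9) = -3)
Function('Y')(x, u) = u
Function('A')(F) = Add(2, Mul(-1, F))
Function('V')(l) = Add(2, Mul(-2, l)) (Function('V')(l) = Add(2, Mul(-1, Add(l, l))) = Add(2, Mul(-1, Mul(2, l))) = Add(2, Mul(-2, l)))
Mul(Function('V')(Mul(-39, 6)), Pow(Mul(-34, Add(-16, -1)), -1)) = Mul(Add(2, Mul(-2, Mul(-39, 6))), Pow(Mul(-34, Add(-16, -1)), -1)) = Mul(Add(2, Mul(-2, -234)), Pow(Mul(-34, -17), -1)) = Mul(Add(2, 468), Pow(578, -1)) = Mul(470, Rational(1, 578)) = Rational(235, 289)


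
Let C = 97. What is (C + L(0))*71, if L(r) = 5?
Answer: 7242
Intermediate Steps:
(C + L(0))*71 = (97 + 5)*71 = 102*71 = 7242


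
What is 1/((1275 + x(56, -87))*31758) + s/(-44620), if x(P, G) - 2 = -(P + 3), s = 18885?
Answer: -9131190604/21574463841 ≈ -0.42324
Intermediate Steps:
x(P, G) = -1 - P (x(P, G) = 2 - (P + 3) = 2 - (3 + P) = 2 + (-3 - P) = -1 - P)
1/((1275 + x(56, -87))*31758) + s/(-44620) = 1/((1275 + (-1 - 1*56))*31758) + 18885/(-44620) = (1/31758)/(1275 + (-1 - 56)) + 18885*(-1/44620) = (1/31758)/(1275 - 57) - 3777/8924 = (1/31758)/1218 - 3777/8924 = (1/1218)*(1/31758) - 3777/8924 = 1/38681244 - 3777/8924 = -9131190604/21574463841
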